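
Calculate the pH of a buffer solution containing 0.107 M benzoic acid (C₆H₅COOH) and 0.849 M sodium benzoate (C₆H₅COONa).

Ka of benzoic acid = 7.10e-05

pKa = -log(7.10e-05) = 4.15. pH = pKa + log([A⁻]/[HA]) = 4.15 + log(0.849/0.107)

pH = 5.05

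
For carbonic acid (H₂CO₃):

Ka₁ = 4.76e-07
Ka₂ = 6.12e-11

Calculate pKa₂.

pKa₂ = -log(Ka₂) = -log(6.12e-11) = 10.21.

pK_{a2} = 10.21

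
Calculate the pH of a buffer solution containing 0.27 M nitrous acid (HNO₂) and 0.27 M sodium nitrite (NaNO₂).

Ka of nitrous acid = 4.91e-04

pKa = -log(4.91e-04) = 3.31. pH = pKa + log([A⁻]/[HA]) = 3.31 + log(0.27/0.27)

pH = 3.31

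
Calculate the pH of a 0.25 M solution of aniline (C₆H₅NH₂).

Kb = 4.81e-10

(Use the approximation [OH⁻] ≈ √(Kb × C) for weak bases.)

[OH⁻] = √(Kb × C) = √(4.81e-10 × 0.25) = 1.0966e-05. pOH = 4.96, pH = 14 - pOH

pH = 9.04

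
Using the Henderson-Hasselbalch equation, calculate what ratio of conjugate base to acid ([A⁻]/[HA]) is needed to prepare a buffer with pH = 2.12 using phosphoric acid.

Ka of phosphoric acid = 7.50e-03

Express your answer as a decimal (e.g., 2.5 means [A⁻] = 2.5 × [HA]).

pKa = -log(7.50e-03) = 2.1249. pH = pKa + log([A⁻]/[HA]), so log([A⁻]/[HA]) = pH − pKa = 2.12 − 2.1249 = -0.0049. [A⁻]/[HA] = 10^(-0.0049) = 0.989

[A⁻]/[HA] = 0.989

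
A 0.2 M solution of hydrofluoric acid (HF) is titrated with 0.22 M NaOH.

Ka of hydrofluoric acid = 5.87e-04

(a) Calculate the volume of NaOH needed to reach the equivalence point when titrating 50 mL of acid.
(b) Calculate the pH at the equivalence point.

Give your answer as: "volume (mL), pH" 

moles acid = 0.2 × 50/1000 = 0.01 mol; V_base = moles/0.22 × 1000 = 45.5 mL. At equivalence only the conjugate base is present: [A⁻] = 0.01/0.095 = 1.0476e-01 M. Kb = Kw/Ka = 1.70e-11; [OH⁻] = √(Kb × [A⁻]) = 1.3359e-06; pOH = 5.87; pH = 14 - pOH = 8.13.

V = 45.5 mL, pH = 8.13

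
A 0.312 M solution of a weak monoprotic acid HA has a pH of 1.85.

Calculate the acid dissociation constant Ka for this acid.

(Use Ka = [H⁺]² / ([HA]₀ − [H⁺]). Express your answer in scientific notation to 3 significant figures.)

[H⁺] = 10^(−pH) = 10^(−1.85) = 1.413e-02 M. For HA ⇌ H⁺ + A⁻, Ka = [H⁺][A⁻]/[HA] = [H⁺]² / ([HA]₀ − [H⁺]) = (1.413e-02)² / (0.312 − 1.413e-02) = 6.70e-04.

K_a = 6.70e-04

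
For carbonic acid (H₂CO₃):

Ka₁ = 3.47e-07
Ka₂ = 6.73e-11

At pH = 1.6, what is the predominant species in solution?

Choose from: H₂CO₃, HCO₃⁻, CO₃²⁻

pKa₁ = 6.46, pKa₂ = 10.17. For a polyprotic acid the predominant species crosses at each pKa: below pKa_n the protonated form dominates, above it the deprotonated form does. At pH = 1.6, the predominant species is H₂CO₃.

H₂CO₃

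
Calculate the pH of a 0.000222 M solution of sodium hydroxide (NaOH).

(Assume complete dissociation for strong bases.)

[OH⁻] = 0.000222 M for strong base. pOH = -log[OH⁻] = 3.65, pH = 14 - pOH

pH = 10.35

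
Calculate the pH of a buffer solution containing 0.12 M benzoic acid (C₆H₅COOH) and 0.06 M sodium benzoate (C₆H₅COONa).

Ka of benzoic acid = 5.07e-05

pKa = -log(5.07e-05) = 4.29. pH = pKa + log([A⁻]/[HA]) = 4.29 + log(0.06/0.12)

pH = 3.99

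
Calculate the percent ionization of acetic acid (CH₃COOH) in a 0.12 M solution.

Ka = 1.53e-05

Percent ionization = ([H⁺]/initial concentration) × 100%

Using Ka equilibrium: x² + Ka×x - Ka×C = 0. Solving: [H⁺] = 1.3474e-03. Percent = (1.3474e-03/0.12) × 100

Percent ionization = 1.12%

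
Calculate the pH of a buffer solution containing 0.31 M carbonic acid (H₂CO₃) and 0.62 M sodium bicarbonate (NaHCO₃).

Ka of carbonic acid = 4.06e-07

pKa = -log(4.06e-07) = 6.39. pH = pKa + log([A⁻]/[HA]) = 6.39 + log(0.62/0.31)

pH = 6.69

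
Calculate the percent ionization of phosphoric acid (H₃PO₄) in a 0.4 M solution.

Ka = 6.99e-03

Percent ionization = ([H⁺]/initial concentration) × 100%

Using Ka equilibrium: x² + Ka×x - Ka×C = 0. Solving: [H⁺] = 4.9498e-02. Percent = (4.9498e-02/0.4) × 100

Percent ionization = 12.4%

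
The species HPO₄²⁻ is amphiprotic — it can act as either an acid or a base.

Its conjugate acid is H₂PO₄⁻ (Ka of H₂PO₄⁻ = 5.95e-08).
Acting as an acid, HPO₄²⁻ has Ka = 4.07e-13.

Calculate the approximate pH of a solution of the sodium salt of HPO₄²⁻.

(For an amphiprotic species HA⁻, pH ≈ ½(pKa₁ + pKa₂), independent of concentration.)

pKa₁ = -log(5.95e-08) = 7.23; pKa₂ = -log(4.07e-13) = 12.39. For an amphiprotic species, pH ≈ ½(pKa₁ + pKa₂) = ½(7.23 + 12.39) = 9.81.

pH = 9.81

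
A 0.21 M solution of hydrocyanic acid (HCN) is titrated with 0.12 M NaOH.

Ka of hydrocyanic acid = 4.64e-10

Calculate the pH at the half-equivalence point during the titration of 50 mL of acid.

At half-equivalence [HA] = [A⁻], so Henderson-Hasselbalch gives pH = pKa = -log(4.64e-10) = 9.33.

pH = pKa = 9.33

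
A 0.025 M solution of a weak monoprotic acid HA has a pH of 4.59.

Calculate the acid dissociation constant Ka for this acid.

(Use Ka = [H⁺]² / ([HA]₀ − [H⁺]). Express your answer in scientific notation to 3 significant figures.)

[H⁺] = 10^(−pH) = 10^(−4.59) = 2.570e-05 M. For HA ⇌ H⁺ + A⁻, Ka = [H⁺][A⁻]/[HA] = [H⁺]² / ([HA]₀ − [H⁺]) = (2.570e-05)² / (0.025 − 2.570e-05) = 2.65e-08.

K_a = 2.65e-08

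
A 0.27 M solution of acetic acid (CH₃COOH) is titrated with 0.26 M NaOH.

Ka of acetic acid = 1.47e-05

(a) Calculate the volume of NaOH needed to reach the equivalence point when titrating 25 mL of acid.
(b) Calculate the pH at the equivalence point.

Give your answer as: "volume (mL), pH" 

moles acid = 0.27 × 25/1000 = 0.00675 mol; V_base = moles/0.26 × 1000 = 26.0 mL. At equivalence only the conjugate base is present: [A⁻] = 0.00675/0.051 = 1.3245e-01 M. Kb = Kw/Ka = 6.80e-10; [OH⁻] = √(Kb × [A⁻]) = 9.4923e-06; pOH = 5.02; pH = 14 - pOH = 8.98.

V = 26.0 mL, pH = 8.98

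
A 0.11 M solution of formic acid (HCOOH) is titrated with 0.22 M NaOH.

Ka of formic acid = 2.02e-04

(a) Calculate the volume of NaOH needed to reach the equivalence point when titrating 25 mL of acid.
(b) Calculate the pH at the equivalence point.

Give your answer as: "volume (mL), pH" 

moles acid = 0.11 × 25/1000 = 0.00275 mol; V_base = moles/0.22 × 1000 = 12.5 mL. At equivalence only the conjugate base is present: [A⁻] = 0.00275/0.037 = 7.3333e-02 M. Kb = Kw/Ka = 4.95e-11; [OH⁻] = √(Kb × [A⁻]) = 1.9054e-06; pOH = 5.72; pH = 14 - pOH = 8.28.

V = 12.5 mL, pH = 8.28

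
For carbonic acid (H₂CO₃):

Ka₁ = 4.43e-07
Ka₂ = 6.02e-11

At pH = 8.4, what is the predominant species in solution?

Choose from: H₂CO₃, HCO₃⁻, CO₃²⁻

pKa₁ = 6.35, pKa₂ = 10.22. For a polyprotic acid the predominant species crosses at each pKa: below pKa_n the protonated form dominates, above it the deprotonated form does. At pH = 8.4, the predominant species is HCO₃⁻.

HCO₃⁻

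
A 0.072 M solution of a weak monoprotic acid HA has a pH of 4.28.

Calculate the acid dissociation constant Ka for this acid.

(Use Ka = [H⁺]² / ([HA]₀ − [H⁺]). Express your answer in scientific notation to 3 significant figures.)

[H⁺] = 10^(−pH) = 10^(−4.28) = 5.248e-05 M. For HA ⇌ H⁺ + A⁻, Ka = [H⁺][A⁻]/[HA] = [H⁺]² / ([HA]₀ − [H⁺]) = (5.248e-05)² / (0.072 − 5.248e-05) = 3.83e-08.

K_a = 3.83e-08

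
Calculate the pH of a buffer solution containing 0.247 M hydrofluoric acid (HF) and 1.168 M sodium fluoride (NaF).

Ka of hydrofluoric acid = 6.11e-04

pKa = -log(6.11e-04) = 3.21. pH = pKa + log([A⁻]/[HA]) = 3.21 + log(1.168/0.247)

pH = 3.89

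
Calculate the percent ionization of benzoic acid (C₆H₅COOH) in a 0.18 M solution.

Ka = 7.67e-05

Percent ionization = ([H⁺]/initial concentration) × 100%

Using Ka equilibrium: x² + Ka×x - Ka×C = 0. Solving: [H⁺] = 3.6775e-03. Percent = (3.6775e-03/0.18) × 100

Percent ionization = 2.04%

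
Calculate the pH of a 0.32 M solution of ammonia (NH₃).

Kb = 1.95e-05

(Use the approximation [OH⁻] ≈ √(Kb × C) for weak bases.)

[OH⁻] = √(Kb × C) = √(1.95e-05 × 0.32) = 2.4980e-03. pOH = 2.60, pH = 14 - pOH

pH = 11.40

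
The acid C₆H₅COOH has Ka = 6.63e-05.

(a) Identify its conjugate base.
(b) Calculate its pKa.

(a) The conjugate base is formed by removing one H⁺ from C₆H₅COOH, giving C₆H₅COO⁻. (b) pKa = -log(Ka) = -log(6.63e-05) = 4.18.

Conjugate base: C₆H₅COO⁻; pK_a = 4.18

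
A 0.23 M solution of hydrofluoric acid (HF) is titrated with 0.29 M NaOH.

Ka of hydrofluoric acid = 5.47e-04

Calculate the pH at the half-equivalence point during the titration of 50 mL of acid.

At half-equivalence [HA] = [A⁻], so Henderson-Hasselbalch gives pH = pKa = -log(5.47e-04) = 3.26.

pH = pKa = 3.26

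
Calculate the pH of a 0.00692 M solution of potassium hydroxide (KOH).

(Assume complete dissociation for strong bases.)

[OH⁻] = 0.00692 M for strong base. pOH = -log[OH⁻] = 2.16, pH = 14 - pOH

pH = 11.84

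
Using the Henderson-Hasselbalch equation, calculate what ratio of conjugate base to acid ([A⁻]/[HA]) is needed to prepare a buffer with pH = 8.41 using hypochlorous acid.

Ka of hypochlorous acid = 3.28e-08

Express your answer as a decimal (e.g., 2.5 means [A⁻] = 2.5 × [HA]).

pKa = -log(3.28e-08) = 7.4841. pH = pKa + log([A⁻]/[HA]), so log([A⁻]/[HA]) = pH − pKa = 8.41 − 7.4841 = 0.9259. [A⁻]/[HA] = 10^(0.9259) = 8.43

[A⁻]/[HA] = 8.43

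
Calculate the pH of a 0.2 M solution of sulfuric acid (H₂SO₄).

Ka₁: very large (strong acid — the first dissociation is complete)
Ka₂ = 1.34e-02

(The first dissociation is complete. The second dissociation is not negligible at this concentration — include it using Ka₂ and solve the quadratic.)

First dissociation is complete: [H⁺]₀ = [HSO₄⁻]₀ = C = 0.2 M. Second dissociation HSO₄⁻ ⇌ H⁺ + SO₄²⁻: let x = [SO₄²⁻]. Ka₂ = (C + x)·x / (C − x) = 1.34e-02 → x² + (C + Ka₂)·x − Ka₂·C = 0 → x² + 0.21340·x − 2.680e-03 = 0. x = (−0.21340 + √(0.21340² + 4 × 2.680e-03)) / 2 = 1.1895e-02 M. [H⁺] = C + x = 0.2 + 1.1895e-02 = 2.1190e-01 M. pH = -log(2.1190e-01) = 0.67.

pH = 0.67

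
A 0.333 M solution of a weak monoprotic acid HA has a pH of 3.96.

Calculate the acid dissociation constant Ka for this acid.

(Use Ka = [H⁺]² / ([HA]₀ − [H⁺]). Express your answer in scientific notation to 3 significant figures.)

[H⁺] = 10^(−pH) = 10^(−3.96) = 1.096e-04 M. For HA ⇌ H⁺ + A⁻, Ka = [H⁺][A⁻]/[HA] = [H⁺]² / ([HA]₀ − [H⁺]) = (1.096e-04)² / (0.333 − 1.096e-04) = 3.61e-08.

K_a = 3.61e-08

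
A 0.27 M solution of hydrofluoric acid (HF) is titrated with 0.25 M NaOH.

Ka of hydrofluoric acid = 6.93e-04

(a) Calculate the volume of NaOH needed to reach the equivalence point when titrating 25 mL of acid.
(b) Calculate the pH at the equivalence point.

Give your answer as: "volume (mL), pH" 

moles acid = 0.27 × 25/1000 = 0.00675 mol; V_base = moles/0.25 × 1000 = 27.0 mL. At equivalence only the conjugate base is present: [A⁻] = 0.00675/0.052 = 1.2981e-01 M. Kb = Kw/Ka = 1.44e-11; [OH⁻] = √(Kb × [A⁻]) = 1.3686e-06; pOH = 5.86; pH = 14 - pOH = 8.14.

V = 27.0 mL, pH = 8.14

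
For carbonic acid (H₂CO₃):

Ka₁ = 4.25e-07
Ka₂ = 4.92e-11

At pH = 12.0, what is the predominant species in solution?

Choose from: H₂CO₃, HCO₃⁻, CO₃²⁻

pKa₁ = 6.37, pKa₂ = 10.31. For a polyprotic acid the predominant species crosses at each pKa: below pKa_n the protonated form dominates, above it the deprotonated form does. At pH = 12.0, the predominant species is CO₃²⁻.

CO₃²⁻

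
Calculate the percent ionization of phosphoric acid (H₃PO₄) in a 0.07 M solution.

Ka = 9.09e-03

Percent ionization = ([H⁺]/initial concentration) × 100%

Using Ka equilibrium: x² + Ka×x - Ka×C = 0. Solving: [H⁺] = 2.1086e-02. Percent = (2.1086e-02/0.07) × 100

Percent ionization = 30.1%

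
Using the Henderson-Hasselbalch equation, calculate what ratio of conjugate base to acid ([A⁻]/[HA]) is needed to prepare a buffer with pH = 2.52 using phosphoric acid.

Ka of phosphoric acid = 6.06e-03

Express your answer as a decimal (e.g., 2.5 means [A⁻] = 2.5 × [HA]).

pKa = -log(6.06e-03) = 2.2175. pH = pKa + log([A⁻]/[HA]), so log([A⁻]/[HA]) = pH − pKa = 2.52 − 2.2175 = 0.3025. [A⁻]/[HA] = 10^(0.3025) = 2.01

[A⁻]/[HA] = 2.01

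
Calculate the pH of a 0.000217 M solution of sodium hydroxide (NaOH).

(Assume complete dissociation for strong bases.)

[OH⁻] = 0.000217 M for strong base. pOH = -log[OH⁻] = 3.66, pH = 14 - pOH

pH = 10.34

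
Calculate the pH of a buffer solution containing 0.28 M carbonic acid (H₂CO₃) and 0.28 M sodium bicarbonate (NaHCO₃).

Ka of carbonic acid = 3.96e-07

pKa = -log(3.96e-07) = 6.40. pH = pKa + log([A⁻]/[HA]) = 6.40 + log(0.28/0.28)

pH = 6.40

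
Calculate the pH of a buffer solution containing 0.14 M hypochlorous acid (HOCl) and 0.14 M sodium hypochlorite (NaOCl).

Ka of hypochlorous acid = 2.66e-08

pKa = -log(2.66e-08) = 7.58. pH = pKa + log([A⁻]/[HA]) = 7.58 + log(0.14/0.14)

pH = 7.58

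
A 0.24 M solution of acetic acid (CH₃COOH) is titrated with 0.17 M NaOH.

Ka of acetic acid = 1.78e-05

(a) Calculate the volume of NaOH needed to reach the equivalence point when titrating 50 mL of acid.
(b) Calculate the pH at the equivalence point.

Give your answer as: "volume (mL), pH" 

moles acid = 0.24 × 50/1000 = 0.012 mol; V_base = moles/0.17 × 1000 = 70.6 mL. At equivalence only the conjugate base is present: [A⁻] = 0.012/0.121 = 9.9512e-02 M. Kb = Kw/Ka = 5.62e-10; [OH⁻] = √(Kb × [A⁻]) = 7.4770e-06; pOH = 5.13; pH = 14 - pOH = 8.87.

V = 70.6 mL, pH = 8.87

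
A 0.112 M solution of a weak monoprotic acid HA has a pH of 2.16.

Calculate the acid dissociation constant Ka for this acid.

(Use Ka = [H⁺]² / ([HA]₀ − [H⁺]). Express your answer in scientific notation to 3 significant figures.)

[H⁺] = 10^(−pH) = 10^(−2.16) = 6.918e-03 M. For HA ⇌ H⁺ + A⁻, Ka = [H⁺][A⁻]/[HA] = [H⁺]² / ([HA]₀ − [H⁺]) = (6.918e-03)² / (0.112 − 6.918e-03) = 4.55e-04.

K_a = 4.55e-04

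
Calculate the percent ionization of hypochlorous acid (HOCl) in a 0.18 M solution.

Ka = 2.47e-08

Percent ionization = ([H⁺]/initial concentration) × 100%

Using Ka equilibrium: x² + Ka×x - Ka×C = 0. Solving: [H⁺] = 6.6666e-05. Percent = (6.6666e-05/0.18) × 100

Percent ionization = 0.037%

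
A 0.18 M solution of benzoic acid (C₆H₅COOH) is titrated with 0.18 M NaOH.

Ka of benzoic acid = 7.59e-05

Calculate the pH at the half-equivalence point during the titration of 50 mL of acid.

At half-equivalence [HA] = [A⁻], so Henderson-Hasselbalch gives pH = pKa = -log(7.59e-05) = 4.12.

pH = pKa = 4.12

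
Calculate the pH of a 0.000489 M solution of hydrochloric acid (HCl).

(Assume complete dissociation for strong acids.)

[H⁺] = 0.000489 M for strong acid. pH = -log[H⁺] = -log(0.000489)

pH = 3.31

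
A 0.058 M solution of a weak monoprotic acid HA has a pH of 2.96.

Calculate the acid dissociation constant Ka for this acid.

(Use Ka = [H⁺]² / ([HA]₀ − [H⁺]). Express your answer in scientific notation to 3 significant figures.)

[H⁺] = 10^(−pH) = 10^(−2.96) = 1.096e-03 M. For HA ⇌ H⁺ + A⁻, Ka = [H⁺][A⁻]/[HA] = [H⁺]² / ([HA]₀ − [H⁺]) = (1.096e-03)² / (0.058 − 1.096e-03) = 2.11e-05.

K_a = 2.11e-05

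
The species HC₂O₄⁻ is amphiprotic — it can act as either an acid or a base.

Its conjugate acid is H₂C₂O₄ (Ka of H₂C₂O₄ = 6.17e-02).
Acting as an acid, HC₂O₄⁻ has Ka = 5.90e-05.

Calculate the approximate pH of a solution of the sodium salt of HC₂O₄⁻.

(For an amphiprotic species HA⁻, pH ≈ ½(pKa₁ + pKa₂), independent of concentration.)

pKa₁ = -log(6.17e-02) = 1.21; pKa₂ = -log(5.90e-05) = 4.23. For an amphiprotic species, pH ≈ ½(pKa₁ + pKa₂) = ½(1.21 + 4.23) = 2.72.

pH = 2.72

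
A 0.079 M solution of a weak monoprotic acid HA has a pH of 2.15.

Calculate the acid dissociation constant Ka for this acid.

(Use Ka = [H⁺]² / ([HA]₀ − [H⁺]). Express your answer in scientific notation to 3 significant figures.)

[H⁺] = 10^(−pH) = 10^(−2.15) = 7.079e-03 M. For HA ⇌ H⁺ + A⁻, Ka = [H⁺][A⁻]/[HA] = [H⁺]² / ([HA]₀ − [H⁺]) = (7.079e-03)² / (0.079 − 7.079e-03) = 6.97e-04.

K_a = 6.97e-04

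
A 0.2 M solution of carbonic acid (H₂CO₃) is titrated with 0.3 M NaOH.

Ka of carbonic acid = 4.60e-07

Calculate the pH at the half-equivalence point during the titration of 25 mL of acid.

At half-equivalence [HA] = [A⁻], so Henderson-Hasselbalch gives pH = pKa = -log(4.60e-07) = 6.34.

pH = pKa = 6.34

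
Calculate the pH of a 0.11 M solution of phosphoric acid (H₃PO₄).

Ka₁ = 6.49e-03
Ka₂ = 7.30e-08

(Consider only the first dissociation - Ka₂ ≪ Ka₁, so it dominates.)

First dissociation dominates. From Ka₁ = [H⁺][HA⁻]/[H₂A], x² + Ka₁·x − Ka₁·C = 0 with C = 0.11 M and Ka₁ = 6.49e-03. Solving: [H⁺] = (−Ka₁ + √(Ka₁² + 4·Ka₁·C)) / 2 = 2.3670e-02 M. pH = -log(2.3670e-02) = 1.63.

pH = 1.63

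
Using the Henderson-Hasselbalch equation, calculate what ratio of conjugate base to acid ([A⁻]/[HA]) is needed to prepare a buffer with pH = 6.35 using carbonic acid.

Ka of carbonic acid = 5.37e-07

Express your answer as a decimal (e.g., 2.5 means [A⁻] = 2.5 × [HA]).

pKa = -log(5.37e-07) = 6.2700. pH = pKa + log([A⁻]/[HA]), so log([A⁻]/[HA]) = pH − pKa = 6.35 − 6.2700 = 0.0800. [A⁻]/[HA] = 10^(0.0800) = 1.20

[A⁻]/[HA] = 1.20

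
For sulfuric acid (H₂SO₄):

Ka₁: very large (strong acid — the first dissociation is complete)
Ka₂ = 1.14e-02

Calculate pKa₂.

pKa₂ = -log(Ka₂) = -log(1.14e-02) = 1.94.

pK_{a2} = 1.94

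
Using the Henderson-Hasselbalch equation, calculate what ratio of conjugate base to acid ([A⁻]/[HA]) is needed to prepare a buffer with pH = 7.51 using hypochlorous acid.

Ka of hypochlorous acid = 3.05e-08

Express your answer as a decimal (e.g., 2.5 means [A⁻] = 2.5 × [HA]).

pKa = -log(3.05e-08) = 7.5157. pH = pKa + log([A⁻]/[HA]), so log([A⁻]/[HA]) = pH − pKa = 7.51 − 7.5157 = -0.0057. [A⁻]/[HA] = 10^(-0.0057) = 0.987

[A⁻]/[HA] = 0.987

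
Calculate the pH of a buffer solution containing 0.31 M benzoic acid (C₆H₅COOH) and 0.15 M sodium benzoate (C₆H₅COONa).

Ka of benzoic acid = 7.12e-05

pKa = -log(7.12e-05) = 4.15. pH = pKa + log([A⁻]/[HA]) = 4.15 + log(0.15/0.31)

pH = 3.83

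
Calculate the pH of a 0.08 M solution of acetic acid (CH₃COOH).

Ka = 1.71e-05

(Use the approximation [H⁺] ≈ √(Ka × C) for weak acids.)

[H⁺] = √(Ka × C) = √(1.71e-05 × 0.08) = 1.1696e-03. pH = -log(1.1696e-03)

pH = 2.93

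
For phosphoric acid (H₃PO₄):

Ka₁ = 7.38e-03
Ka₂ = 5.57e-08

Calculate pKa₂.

pKa₂ = -log(Ka₂) = -log(5.57e-08) = 7.25.

pK_{a2} = 7.25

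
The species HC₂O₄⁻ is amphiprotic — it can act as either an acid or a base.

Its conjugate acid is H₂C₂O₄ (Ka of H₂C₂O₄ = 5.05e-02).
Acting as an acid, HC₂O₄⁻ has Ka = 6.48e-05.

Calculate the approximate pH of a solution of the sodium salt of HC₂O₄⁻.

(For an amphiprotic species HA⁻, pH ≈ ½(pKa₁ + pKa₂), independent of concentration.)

pKa₁ = -log(5.05e-02) = 1.30; pKa₂ = -log(6.48e-05) = 4.19. For an amphiprotic species, pH ≈ ½(pKa₁ + pKa₂) = ½(1.30 + 4.19) = 2.74.

pH = 2.74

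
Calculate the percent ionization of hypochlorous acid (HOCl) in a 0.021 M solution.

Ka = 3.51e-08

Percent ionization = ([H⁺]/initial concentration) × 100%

Using Ka equilibrium: x² + Ka×x - Ka×C = 0. Solving: [H⁺] = 2.7132e-05. Percent = (2.7132e-05/0.021) × 100

Percent ionization = 0.129%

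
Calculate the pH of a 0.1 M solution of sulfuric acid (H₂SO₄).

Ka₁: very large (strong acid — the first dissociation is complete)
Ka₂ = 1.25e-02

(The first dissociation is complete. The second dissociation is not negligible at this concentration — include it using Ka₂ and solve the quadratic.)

First dissociation is complete: [H⁺]₀ = [HSO₄⁻]₀ = C = 0.1 M. Second dissociation HSO₄⁻ ⇌ H⁺ + SO₄²⁻: let x = [SO₄²⁻]. Ka₂ = (C + x)·x / (C − x) = 1.25e-02 → x² + (C + Ka₂)·x − Ka₂·C = 0 → x² + 0.11250·x − 1.250e-03 = 0. x = (−0.11250 + √(0.11250² + 4 × 1.250e-03)) / 2 = 1.0188e-02 M. [H⁺] = C + x = 0.1 + 1.0188e-02 = 1.1019e-01 M. pH = -log(1.1019e-01) = 0.96.

pH = 0.96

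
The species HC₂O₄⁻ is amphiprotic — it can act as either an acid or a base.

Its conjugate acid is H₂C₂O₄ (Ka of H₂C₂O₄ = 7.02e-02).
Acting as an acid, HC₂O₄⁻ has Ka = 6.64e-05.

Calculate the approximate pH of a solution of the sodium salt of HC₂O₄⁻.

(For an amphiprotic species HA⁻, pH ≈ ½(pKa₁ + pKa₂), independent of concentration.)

pKa₁ = -log(7.02e-02) = 1.15; pKa₂ = -log(6.64e-05) = 4.18. For an amphiprotic species, pH ≈ ½(pKa₁ + pKa₂) = ½(1.15 + 4.18) = 2.67.

pH = 2.67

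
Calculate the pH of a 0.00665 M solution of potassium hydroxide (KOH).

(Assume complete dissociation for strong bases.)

[OH⁻] = 0.00665 M for strong base. pOH = -log[OH⁻] = 2.18, pH = 14 - pOH

pH = 11.82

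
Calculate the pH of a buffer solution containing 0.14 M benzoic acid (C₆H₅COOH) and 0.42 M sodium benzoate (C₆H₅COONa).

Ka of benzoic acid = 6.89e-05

pKa = -log(6.89e-05) = 4.16. pH = pKa + log([A⁻]/[HA]) = 4.16 + log(0.42/0.14)

pH = 4.64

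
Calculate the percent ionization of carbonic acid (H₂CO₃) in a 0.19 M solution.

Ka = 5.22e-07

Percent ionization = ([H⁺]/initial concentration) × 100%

Using Ka equilibrium: x² + Ka×x - Ka×C = 0. Solving: [H⁺] = 3.1467e-04. Percent = (3.1467e-04/0.19) × 100

Percent ionization = 0.166%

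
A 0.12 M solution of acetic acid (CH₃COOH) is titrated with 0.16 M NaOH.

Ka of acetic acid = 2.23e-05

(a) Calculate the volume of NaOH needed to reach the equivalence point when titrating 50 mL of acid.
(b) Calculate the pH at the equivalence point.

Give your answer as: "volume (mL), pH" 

moles acid = 0.12 × 50/1000 = 0.006 mol; V_base = moles/0.16 × 1000 = 37.5 mL. At equivalence only the conjugate base is present: [A⁻] = 0.006/0.087 = 6.8571e-02 M. Kb = Kw/Ka = 4.48e-10; [OH⁻] = √(Kb × [A⁻]) = 5.5452e-06; pOH = 5.26; pH = 14 - pOH = 8.74.

V = 37.5 mL, pH = 8.74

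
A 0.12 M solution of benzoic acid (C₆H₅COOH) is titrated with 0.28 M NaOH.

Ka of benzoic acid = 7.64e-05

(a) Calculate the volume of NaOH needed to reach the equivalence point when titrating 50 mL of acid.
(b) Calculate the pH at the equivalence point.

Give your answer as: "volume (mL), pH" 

moles acid = 0.12 × 50/1000 = 0.006 mol; V_base = moles/0.28 × 1000 = 21.4 mL. At equivalence only the conjugate base is present: [A⁻] = 0.006/0.071 = 8.4000e-02 M. Kb = Kw/Ka = 1.31e-10; [OH⁻] = √(Kb × [A⁻]) = 3.3158e-06; pOH = 5.48; pH = 14 - pOH = 8.52.

V = 21.4 mL, pH = 8.52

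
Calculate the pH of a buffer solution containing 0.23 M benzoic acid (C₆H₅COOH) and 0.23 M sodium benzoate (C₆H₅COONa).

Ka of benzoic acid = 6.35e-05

pKa = -log(6.35e-05) = 4.20. pH = pKa + log([A⁻]/[HA]) = 4.20 + log(0.23/0.23)

pH = 4.20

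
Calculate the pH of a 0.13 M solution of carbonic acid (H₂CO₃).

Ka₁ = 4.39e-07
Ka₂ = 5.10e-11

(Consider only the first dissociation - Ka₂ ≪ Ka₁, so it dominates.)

First dissociation dominates. From Ka₁ = [H⁺][HA⁻]/[H₂A], x² + Ka₁·x − Ka₁·C = 0 with C = 0.13 M and Ka₁ = 4.39e-07. Solving: [H⁺] = (−Ka₁ + √(Ka₁² + 4·Ka₁·C)) / 2 = 2.3867e-04 M. pH = -log(2.3867e-04) = 3.62.

pH = 3.62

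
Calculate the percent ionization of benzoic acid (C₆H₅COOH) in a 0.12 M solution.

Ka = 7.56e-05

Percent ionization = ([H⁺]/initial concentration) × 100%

Using Ka equilibrium: x² + Ka×x - Ka×C = 0. Solving: [H⁺] = 2.9744e-03. Percent = (2.9744e-03/0.12) × 100

Percent ionization = 2.48%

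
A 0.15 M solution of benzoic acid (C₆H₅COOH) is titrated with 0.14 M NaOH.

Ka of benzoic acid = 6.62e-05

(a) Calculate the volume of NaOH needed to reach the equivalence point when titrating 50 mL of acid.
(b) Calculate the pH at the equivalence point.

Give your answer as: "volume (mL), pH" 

moles acid = 0.15 × 50/1000 = 0.0075 mol; V_base = moles/0.14 × 1000 = 53.6 mL. At equivalence only the conjugate base is present: [A⁻] = 0.0075/0.104 = 7.2414e-02 M. Kb = Kw/Ka = 1.51e-10; [OH⁻] = √(Kb × [A⁻]) = 3.3074e-06; pOH = 5.48; pH = 14 - pOH = 8.52.

V = 53.6 mL, pH = 8.52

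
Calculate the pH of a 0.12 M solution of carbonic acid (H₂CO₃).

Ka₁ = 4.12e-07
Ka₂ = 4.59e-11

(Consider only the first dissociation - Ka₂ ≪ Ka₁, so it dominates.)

First dissociation dominates. From Ka₁ = [H⁺][HA⁻]/[H₂A], x² + Ka₁·x − Ka₁·C = 0 with C = 0.12 M and Ka₁ = 4.12e-07. Solving: [H⁺] = (−Ka₁ + √(Ka₁² + 4·Ka₁·C)) / 2 = 2.2215e-04 M. pH = -log(2.2215e-04) = 3.65.

pH = 3.65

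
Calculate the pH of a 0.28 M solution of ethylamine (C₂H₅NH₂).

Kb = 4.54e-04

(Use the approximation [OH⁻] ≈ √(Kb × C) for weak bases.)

[OH⁻] = √(Kb × C) = √(4.54e-04 × 0.28) = 1.1275e-02. pOH = 1.95, pH = 14 - pOH

pH = 12.05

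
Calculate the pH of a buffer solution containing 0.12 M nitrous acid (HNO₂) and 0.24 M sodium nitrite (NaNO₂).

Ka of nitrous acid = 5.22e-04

pKa = -log(5.22e-04) = 3.28. pH = pKa + log([A⁻]/[HA]) = 3.28 + log(0.24/0.12)

pH = 3.58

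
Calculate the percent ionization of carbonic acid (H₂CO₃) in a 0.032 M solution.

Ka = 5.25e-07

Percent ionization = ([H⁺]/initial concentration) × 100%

Using Ka equilibrium: x² + Ka×x - Ka×C = 0. Solving: [H⁺] = 1.2935e-04. Percent = (1.2935e-04/0.032) × 100

Percent ionization = 0.404%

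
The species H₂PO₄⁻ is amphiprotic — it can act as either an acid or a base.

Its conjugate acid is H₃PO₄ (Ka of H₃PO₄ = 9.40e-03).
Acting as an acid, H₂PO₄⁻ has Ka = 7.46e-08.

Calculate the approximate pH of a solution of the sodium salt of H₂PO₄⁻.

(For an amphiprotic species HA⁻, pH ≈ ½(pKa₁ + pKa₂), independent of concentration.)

pKa₁ = -log(9.40e-03) = 2.03; pKa₂ = -log(7.46e-08) = 7.13. For an amphiprotic species, pH ≈ ½(pKa₁ + pKa₂) = ½(2.03 + 7.13) = 4.58.

pH = 4.58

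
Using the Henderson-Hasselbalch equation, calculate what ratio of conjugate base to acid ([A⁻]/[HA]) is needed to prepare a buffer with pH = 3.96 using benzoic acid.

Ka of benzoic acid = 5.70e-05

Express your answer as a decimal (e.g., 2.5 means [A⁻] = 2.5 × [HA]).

pKa = -log(5.70e-05) = 4.2441. pH = pKa + log([A⁻]/[HA]), so log([A⁻]/[HA]) = pH − pKa = 3.96 − 4.2441 = -0.2841. [A⁻]/[HA] = 10^(-0.2841) = 0.520

[A⁻]/[HA] = 0.520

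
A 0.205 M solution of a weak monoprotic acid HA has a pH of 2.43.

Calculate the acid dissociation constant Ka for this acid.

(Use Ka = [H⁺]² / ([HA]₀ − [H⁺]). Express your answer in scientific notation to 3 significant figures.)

[H⁺] = 10^(−pH) = 10^(−2.43) = 3.715e-03 M. For HA ⇌ H⁺ + A⁻, Ka = [H⁺][A⁻]/[HA] = [H⁺]² / ([HA]₀ − [H⁺]) = (3.715e-03)² / (0.205 − 3.715e-03) = 6.86e-05.

K_a = 6.86e-05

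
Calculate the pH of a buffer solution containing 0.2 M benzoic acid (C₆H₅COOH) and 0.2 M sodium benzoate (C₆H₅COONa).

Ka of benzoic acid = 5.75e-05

pKa = -log(5.75e-05) = 4.24. pH = pKa + log([A⁻]/[HA]) = 4.24 + log(0.2/0.2)

pH = 4.24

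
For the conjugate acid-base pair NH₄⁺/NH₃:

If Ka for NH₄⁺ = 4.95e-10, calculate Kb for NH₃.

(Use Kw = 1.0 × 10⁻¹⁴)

For a conjugate pair Ka × Kb = Kw, so Kb = Kw/Ka = 1.0 × 10⁻¹⁴ / 4.95e-10 = 2.02e-05.

K_b = 2.02e-05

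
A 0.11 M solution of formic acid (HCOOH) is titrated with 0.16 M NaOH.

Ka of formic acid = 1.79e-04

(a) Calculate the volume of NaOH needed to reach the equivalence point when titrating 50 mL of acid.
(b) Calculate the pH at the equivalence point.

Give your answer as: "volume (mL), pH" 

moles acid = 0.11 × 50/1000 = 0.0055 mol; V_base = moles/0.16 × 1000 = 34.4 mL. At equivalence only the conjugate base is present: [A⁻] = 0.0055/0.084 = 6.5185e-02 M. Kb = Kw/Ka = 5.59e-11; [OH⁻] = √(Kb × [A⁻]) = 1.9083e-06; pOH = 5.72; pH = 14 - pOH = 8.28.

V = 34.4 mL, pH = 8.28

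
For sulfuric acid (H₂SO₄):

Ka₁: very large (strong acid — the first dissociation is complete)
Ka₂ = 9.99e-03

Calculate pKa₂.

pKa₂ = -log(Ka₂) = -log(9.99e-03) = 2.00.

pK_{a2} = 2.00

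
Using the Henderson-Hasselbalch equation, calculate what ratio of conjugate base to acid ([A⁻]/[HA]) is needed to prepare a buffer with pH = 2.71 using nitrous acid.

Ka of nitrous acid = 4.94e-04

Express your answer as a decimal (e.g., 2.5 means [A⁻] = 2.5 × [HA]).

pKa = -log(4.94e-04) = 3.3063. pH = pKa + log([A⁻]/[HA]), so log([A⁻]/[HA]) = pH − pKa = 2.71 − 3.3063 = -0.5963. [A⁻]/[HA] = 10^(-0.5963) = 0.253

[A⁻]/[HA] = 0.253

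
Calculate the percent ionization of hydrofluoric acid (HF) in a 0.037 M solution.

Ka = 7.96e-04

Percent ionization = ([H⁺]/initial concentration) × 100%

Using Ka equilibrium: x² + Ka×x - Ka×C = 0. Solving: [H⁺] = 5.0435e-03. Percent = (5.0435e-03/0.037) × 100

Percent ionization = 13.6%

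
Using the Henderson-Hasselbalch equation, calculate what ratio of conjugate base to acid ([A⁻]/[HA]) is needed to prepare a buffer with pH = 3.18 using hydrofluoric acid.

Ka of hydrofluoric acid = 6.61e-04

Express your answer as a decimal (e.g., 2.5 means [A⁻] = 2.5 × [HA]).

pKa = -log(6.61e-04) = 3.1798. pH = pKa + log([A⁻]/[HA]), so log([A⁻]/[HA]) = pH − pKa = 3.18 − 3.1798 = 0.0002. [A⁻]/[HA] = 10^(0.0002) = 1.00

[A⁻]/[HA] = 1.00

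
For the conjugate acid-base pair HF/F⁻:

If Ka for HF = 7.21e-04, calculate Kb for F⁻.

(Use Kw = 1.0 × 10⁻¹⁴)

For a conjugate pair Ka × Kb = Kw, so Kb = Kw/Ka = 1.0 × 10⁻¹⁴ / 7.21e-04 = 1.39e-11.

K_b = 1.39e-11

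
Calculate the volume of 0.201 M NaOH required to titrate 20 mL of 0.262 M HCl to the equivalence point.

At equivalence: moles acid = moles base. moles HCl = 0.262 × 20/1000 = 0.00524 mol. V_base = moles / 0.201 × 1000 = 26.1 mL.

V_{base} = 26.1 mL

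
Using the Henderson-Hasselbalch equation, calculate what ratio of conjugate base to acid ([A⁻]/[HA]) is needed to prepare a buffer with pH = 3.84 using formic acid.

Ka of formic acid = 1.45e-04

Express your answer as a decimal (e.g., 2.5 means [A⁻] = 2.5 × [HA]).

pKa = -log(1.45e-04) = 3.8386. pH = pKa + log([A⁻]/[HA]), so log([A⁻]/[HA]) = pH − pKa = 3.84 − 3.8386 = 0.0014. [A⁻]/[HA] = 10^(0.0014) = 1.00

[A⁻]/[HA] = 1.00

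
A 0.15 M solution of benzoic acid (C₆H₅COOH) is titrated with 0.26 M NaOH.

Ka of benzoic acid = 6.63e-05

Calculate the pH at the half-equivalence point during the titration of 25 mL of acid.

At half-equivalence [HA] = [A⁻], so Henderson-Hasselbalch gives pH = pKa = -log(6.63e-05) = 4.18.

pH = pKa = 4.18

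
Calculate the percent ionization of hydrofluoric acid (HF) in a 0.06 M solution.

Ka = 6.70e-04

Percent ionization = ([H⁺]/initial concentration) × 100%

Using Ka equilibrium: x² + Ka×x - Ka×C = 0. Solving: [H⁺] = 6.0142e-03. Percent = (6.0142e-03/0.06) × 100

Percent ionization = 10%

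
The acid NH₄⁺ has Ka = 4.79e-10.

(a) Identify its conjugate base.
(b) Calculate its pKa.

(a) The conjugate base is formed by removing one H⁺ from NH₄⁺, giving NH₃. (b) pKa = -log(Ka) = -log(4.79e-10) = 9.32.

Conjugate base: NH₃; pK_a = 9.32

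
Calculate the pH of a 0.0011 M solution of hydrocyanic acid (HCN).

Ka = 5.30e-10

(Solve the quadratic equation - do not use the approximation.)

x² + Ka×x - Ka×C = 0. Using quadratic formula: [H⁺] = 7.6328e-07

pH = 6.12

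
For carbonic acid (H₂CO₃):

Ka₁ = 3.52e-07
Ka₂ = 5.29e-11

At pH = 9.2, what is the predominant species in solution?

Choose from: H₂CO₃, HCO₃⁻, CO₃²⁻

pKa₁ = 6.45, pKa₂ = 10.28. For a polyprotic acid the predominant species crosses at each pKa: below pKa_n the protonated form dominates, above it the deprotonated form does. At pH = 9.2, the predominant species is HCO₃⁻.

HCO₃⁻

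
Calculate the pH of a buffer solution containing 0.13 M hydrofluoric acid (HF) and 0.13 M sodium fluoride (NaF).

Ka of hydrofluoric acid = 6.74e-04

pKa = -log(6.74e-04) = 3.17. pH = pKa + log([A⁻]/[HA]) = 3.17 + log(0.13/0.13)

pH = 3.17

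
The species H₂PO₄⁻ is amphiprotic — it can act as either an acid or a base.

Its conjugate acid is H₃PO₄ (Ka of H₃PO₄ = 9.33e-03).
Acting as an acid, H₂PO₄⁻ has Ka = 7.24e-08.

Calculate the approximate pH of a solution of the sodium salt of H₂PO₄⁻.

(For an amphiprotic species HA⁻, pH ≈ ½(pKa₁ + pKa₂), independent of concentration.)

pKa₁ = -log(9.33e-03) = 2.03; pKa₂ = -log(7.24e-08) = 7.14. For an amphiprotic species, pH ≈ ½(pKa₁ + pKa₂) = ½(2.03 + 7.14) = 4.59.

pH = 4.59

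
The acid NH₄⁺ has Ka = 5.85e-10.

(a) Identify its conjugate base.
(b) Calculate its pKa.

(a) The conjugate base is formed by removing one H⁺ from NH₄⁺, giving NH₃. (b) pKa = -log(Ka) = -log(5.85e-10) = 9.23.

Conjugate base: NH₃; pK_a = 9.23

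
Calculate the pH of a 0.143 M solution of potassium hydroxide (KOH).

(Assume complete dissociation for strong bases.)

[OH⁻] = 0.143 M for strong base. pOH = -log[OH⁻] = 0.84, pH = 14 - pOH

pH = 13.16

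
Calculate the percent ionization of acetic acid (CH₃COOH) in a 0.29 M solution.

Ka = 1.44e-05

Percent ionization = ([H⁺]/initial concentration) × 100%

Using Ka equilibrium: x² + Ka×x - Ka×C = 0. Solving: [H⁺] = 2.0363e-03. Percent = (2.0363e-03/0.29) × 100

Percent ionization = 0.702%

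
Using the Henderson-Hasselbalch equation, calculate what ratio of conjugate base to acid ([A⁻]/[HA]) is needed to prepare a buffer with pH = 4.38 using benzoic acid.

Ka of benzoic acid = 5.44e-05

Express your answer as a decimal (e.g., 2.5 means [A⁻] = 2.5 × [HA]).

pKa = -log(5.44e-05) = 4.2644. pH = pKa + log([A⁻]/[HA]), so log([A⁻]/[HA]) = pH − pKa = 4.38 − 4.2644 = 0.1156. [A⁻]/[HA] = 10^(0.1156) = 1.30

[A⁻]/[HA] = 1.30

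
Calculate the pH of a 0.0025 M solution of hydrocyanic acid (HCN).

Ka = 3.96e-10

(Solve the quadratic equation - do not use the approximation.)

x² + Ka×x - Ka×C = 0. Using quadratic formula: [H⁺] = 9.9479e-07

pH = 6.00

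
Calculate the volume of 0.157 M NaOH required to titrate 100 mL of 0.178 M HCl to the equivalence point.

At equivalence: moles acid = moles base. moles HCl = 0.178 × 100/1000 = 0.0178 mol. V_base = moles / 0.157 × 1000 = 113.4 mL.

V_{base} = 113.4 mL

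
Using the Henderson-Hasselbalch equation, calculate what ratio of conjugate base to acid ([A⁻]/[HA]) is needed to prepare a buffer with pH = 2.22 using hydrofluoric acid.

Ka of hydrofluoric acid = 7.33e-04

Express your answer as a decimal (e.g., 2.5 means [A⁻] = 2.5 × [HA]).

pKa = -log(7.33e-04) = 3.1349. pH = pKa + log([A⁻]/[HA]), so log([A⁻]/[HA]) = pH − pKa = 2.22 − 3.1349 = -0.9149. [A⁻]/[HA] = 10^(-0.9149) = 0.122

[A⁻]/[HA] = 0.122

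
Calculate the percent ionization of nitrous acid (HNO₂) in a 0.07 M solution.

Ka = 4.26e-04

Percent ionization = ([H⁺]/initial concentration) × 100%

Using Ka equilibrium: x² + Ka×x - Ka×C = 0. Solving: [H⁺] = 5.2519e-03. Percent = (5.2519e-03/0.07) × 100

Percent ionization = 7.5%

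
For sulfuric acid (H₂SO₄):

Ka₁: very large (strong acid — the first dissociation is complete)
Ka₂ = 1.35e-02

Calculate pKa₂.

pKa₂ = -log(Ka₂) = -log(1.35e-02) = 1.87.

pK_{a2} = 1.87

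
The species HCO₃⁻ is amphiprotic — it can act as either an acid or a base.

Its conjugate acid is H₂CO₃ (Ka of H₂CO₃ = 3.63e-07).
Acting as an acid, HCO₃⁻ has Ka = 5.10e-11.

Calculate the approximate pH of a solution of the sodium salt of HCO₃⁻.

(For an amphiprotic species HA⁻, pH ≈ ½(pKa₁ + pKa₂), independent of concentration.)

pKa₁ = -log(3.63e-07) = 6.44; pKa₂ = -log(5.10e-11) = 10.29. For an amphiprotic species, pH ≈ ½(pKa₁ + pKa₂) = ½(6.44 + 10.29) = 8.37.

pH = 8.37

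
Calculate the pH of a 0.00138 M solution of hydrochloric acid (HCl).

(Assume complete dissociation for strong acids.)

[H⁺] = 0.00138 M for strong acid. pH = -log[H⁺] = -log(0.00138)

pH = 2.86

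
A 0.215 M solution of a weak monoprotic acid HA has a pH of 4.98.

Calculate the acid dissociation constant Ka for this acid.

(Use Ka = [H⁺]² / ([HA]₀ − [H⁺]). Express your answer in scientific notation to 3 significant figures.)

[H⁺] = 10^(−pH) = 10^(−4.98) = 1.047e-05 M. For HA ⇌ H⁺ + A⁻, Ka = [H⁺][A⁻]/[HA] = [H⁺]² / ([HA]₀ − [H⁺]) = (1.047e-05)² / (0.215 − 1.047e-05) = 5.10e-10.

K_a = 5.10e-10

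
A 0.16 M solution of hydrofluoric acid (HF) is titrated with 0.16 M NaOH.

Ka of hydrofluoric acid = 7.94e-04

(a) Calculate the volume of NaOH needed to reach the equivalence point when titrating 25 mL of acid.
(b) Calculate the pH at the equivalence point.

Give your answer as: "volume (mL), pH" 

moles acid = 0.16 × 25/1000 = 0.004 mol; V_base = moles/0.16 × 1000 = 25.0 mL. At equivalence only the conjugate base is present: [A⁻] = 0.004/0.050 = 8.0000e-02 M. Kb = Kw/Ka = 1.26e-11; [OH⁻] = √(Kb × [A⁻]) = 1.0038e-06; pOH = 6.00; pH = 14 - pOH = 8.00.

V = 25.0 mL, pH = 8.00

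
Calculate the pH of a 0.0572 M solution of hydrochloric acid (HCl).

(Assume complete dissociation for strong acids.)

[H⁺] = 0.0572 M for strong acid. pH = -log[H⁺] = -log(0.0572)

pH = 1.24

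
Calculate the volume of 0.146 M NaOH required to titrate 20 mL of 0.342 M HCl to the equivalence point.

At equivalence: moles acid = moles base. moles HCl = 0.342 × 20/1000 = 0.00684 mol. V_base = moles / 0.146 × 1000 = 46.8 mL.

V_{base} = 46.8 mL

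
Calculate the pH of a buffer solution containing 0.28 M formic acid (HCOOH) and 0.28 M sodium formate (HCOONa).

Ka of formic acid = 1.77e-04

pKa = -log(1.77e-04) = 3.75. pH = pKa + log([A⁻]/[HA]) = 3.75 + log(0.28/0.28)

pH = 3.75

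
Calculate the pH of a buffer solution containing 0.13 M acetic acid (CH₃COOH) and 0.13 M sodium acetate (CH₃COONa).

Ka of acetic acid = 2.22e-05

pKa = -log(2.22e-05) = 4.65. pH = pKa + log([A⁻]/[HA]) = 4.65 + log(0.13/0.13)

pH = 4.65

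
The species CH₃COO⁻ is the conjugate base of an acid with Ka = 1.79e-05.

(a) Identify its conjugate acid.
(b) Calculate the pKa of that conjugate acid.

(a) The conjugate acid is formed by adding one H⁺ to CH₃COO⁻, giving CH₃COOH. (b) pKa = -log(Ka) = -log(1.79e-05) = 4.75.

Conjugate acid: CH₃COOH; pK_a = 4.75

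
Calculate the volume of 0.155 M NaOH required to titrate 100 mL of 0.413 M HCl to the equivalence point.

At equivalence: moles acid = moles base. moles HCl = 0.413 × 100/1000 = 0.0413 mol. V_base = moles / 0.155 × 1000 = 266.5 mL.

V_{base} = 266.5 mL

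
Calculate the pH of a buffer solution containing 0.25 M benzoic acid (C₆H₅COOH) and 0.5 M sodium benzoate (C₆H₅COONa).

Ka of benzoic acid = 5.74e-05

pKa = -log(5.74e-05) = 4.24. pH = pKa + log([A⁻]/[HA]) = 4.24 + log(0.5/0.25)

pH = 4.54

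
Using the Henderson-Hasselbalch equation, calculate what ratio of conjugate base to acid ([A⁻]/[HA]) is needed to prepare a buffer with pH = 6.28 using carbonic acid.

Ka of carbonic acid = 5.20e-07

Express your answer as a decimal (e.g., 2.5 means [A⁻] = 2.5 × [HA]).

pKa = -log(5.20e-07) = 6.2840. pH = pKa + log([A⁻]/[HA]), so log([A⁻]/[HA]) = pH − pKa = 6.28 − 6.2840 = -0.0040. [A⁻]/[HA] = 10^(-0.0040) = 0.991

[A⁻]/[HA] = 0.991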